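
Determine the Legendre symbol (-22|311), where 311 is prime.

First reduce: -22 ≡ 289 (mod 311).
Reciprocity: 289 ≡ 1 and 311 ≡ 3 (mod 4), so (289/311) = +(311/289).
Reduce top mod 289: now compute (22/289).
Pull out 2: since 289 ≡ 1 (mod 8), (2/289) = +1.
Reciprocity: 11 ≡ 3 and 289 ≡ 1 (mod 4), so (11/289) = +(289/11).
Reduce top mod 11: now compute (3/11).
Reciprocity: 3 ≡ 3 and 11 ≡ 3 (mod 4), so (3/11) = −(11/3).
Reduce top mod 3: now compute (2/3).
Pull out 2: since 3 ≡ 3 (mod 8), (2/3) = -1.
Reached (1/3) = 1. Collecting the sign flips along the way, the symbol is +1.

1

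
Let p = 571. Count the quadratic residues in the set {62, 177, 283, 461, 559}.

3

(62/571) = -1 → non-residue.
(177/571) = -1 → non-residue.
(283/571) = +1 → QR.
(461/571) = +1 → QR.
(559/571) = +1 → QR.
Total quadratic residues among the 5: 3.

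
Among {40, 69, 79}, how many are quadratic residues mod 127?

2

(40/127) = -1 → non-residue.
(69/127) = +1 → QR.
(79/127) = +1 → QR.
Total quadratic residues among the 3: 2.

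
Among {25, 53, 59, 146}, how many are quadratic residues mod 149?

2

(25/149) = +1 → QR.
(53/149) = +1 → QR.
(59/149) = -1 → non-residue.
(146/149) = -1 → non-residue.
Total quadratic residues among the 4: 2.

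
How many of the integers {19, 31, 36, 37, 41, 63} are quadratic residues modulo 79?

(19/79) = +1 → QR.
(31/79) = +1 → QR.
(36/79) = +1 → QR.
(37/79) = -1 → non-residue.
(41/79) = -1 → non-residue.
(63/79) = -1 → non-residue.
Total quadratic residues among the 6: 3.

3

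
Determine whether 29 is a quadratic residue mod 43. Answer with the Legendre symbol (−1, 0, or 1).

-1

Reciprocity: 29 ≡ 1 and 43 ≡ 3 (mod 4), so (29/43) = +(43/29).
Reduce top mod 29: now compute (14/29).
Pull out 2: since 29 ≡ 5 (mod 8), (2/29) = -1.
Reciprocity: 7 ≡ 3 and 29 ≡ 1 (mod 4), so (7/29) = +(29/7).
Reduce top mod 7: now compute (1/7).
Reached (1/7) = 1. Collecting the sign flips along the way, the symbol is -1.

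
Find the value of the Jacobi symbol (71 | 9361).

Reciprocity: 71 ≡ 3 and 9361 ≡ 1 (mod 4), so (71/9361) = +(9361/71).
Reduce top mod 71: now compute (60/71).
Pull out 2^2: since 71 ≡ 7 (mod 8), (2/71) = +1, so (2/71)^2 = +1.
Reciprocity: 15 ≡ 3 and 71 ≡ 3 (mod 4), so (15/71) = −(71/15).
Reduce top mod 15: now compute (11/15).
Reciprocity: 11 ≡ 3 and 15 ≡ 3 (mod 4), so (11/15) = −(15/11).
Reduce top mod 11: now compute (4/11).
Pull out 2^2: since 11 ≡ 3 (mod 8), (2/11) = -1, so (2/11)^2 = +1.
Reached (1/11) = 1. Collecting the sign flips along the way, the symbol is +1.

1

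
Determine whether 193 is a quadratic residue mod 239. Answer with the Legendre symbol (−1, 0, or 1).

1

Euler's criterion: (193/239) ≡ 193^119 (mod 239).
193^2 ≡ 204 (mod 239)
193^4 ≡ 30 (mod 239)
193^8 ≡ 183 (mod 239)
193^16 ≡ 29 (mod 239)
193^32 ≡ 124 (mod 239)
193^64 ≡ 80 (mod 239)
193^119 = 193^(64+32+16+4+2+1) ≡ 1 (mod 239).
Result is 1, so (193/239) = 1.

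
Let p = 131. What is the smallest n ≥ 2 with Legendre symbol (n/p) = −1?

2

(2/131) = −1, so 2 is the smallest positive non-residue mod 131.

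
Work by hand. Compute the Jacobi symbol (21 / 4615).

Reciprocity: 21 ≡ 1 and 4615 ≡ 3 (mod 4), so (21/4615) = +(4615/21).
Reduce top mod 21: now compute (16/21).
Pull out 2^4: since 21 ≡ 5 (mod 8), (2/21) = -1, so (2/21)^4 = +1.
Reached (1/21) = 1. Collecting the sign flips along the way, the symbol is +1.

1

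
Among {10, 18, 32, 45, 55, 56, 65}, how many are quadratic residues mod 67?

(10/67) = +1 → QR.
(18/67) = -1 → non-residue.
(32/67) = -1 → non-residue.
(45/67) = -1 → non-residue.
(55/67) = +1 → QR.
(56/67) = +1 → QR.
(65/67) = +1 → QR.
Total quadratic residues among the 7: 4.

4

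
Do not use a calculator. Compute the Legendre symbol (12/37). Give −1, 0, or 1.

1

Pull out 2^2: since 37 ≡ 5 (mod 8), (2/37) = -1, so (2/37)^2 = +1.
Reciprocity: 3 ≡ 3 and 37 ≡ 1 (mod 4), so (3/37) = +(37/3).
Reduce top mod 3: now compute (1/3).
Reached (1/3) = 1. Collecting the sign flips along the way, the symbol is +1.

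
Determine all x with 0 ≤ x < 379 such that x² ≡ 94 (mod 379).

138, 241

Since 379 ≡ 3 (mod 4), a square root of 94 is 94^((379+1)/4) = 94^95 mod 379.
Repeated squaring: 94^2≡119, 94^4≡138, 94^8≡94, 94^16≡119, 94^32≡138, 94^64≡94 (mod 379).
94^95 = 94^(64+16+8+4+2+1) ≡ 138 (mod 379).
Check: 138² = 19044 ≡ 94 (mod 379). The two roots are 138 and 241.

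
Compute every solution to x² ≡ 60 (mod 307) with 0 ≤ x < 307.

47, 260

Since 307 ≡ 3 (mod 4), a square root of 60 is 60^((307+1)/4) = 60^77 mod 307.
Repeated squaring: 60^2≡223, 60^4≡302, 60^8≡25, 60^16≡11, 60^32≡121, 60^64≡212 (mod 307).
60^77 = 60^(64+8+4+1) ≡ 260 (mod 307).
Check: 260² = 67600 ≡ 60 (mod 307). The two roots are 47 and 260.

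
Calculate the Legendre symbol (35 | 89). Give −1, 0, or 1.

-1

Euler's criterion: (35/89) ≡ 35^44 (mod 89).
35^2 ≡ 68 (mod 89)
35^4 ≡ 85 (mod 89)
35^8 ≡ 16 (mod 89)
35^16 ≡ 78 (mod 89)
35^32 ≡ 32 (mod 89)
35^44 = 35^(32+8+4) ≡ 88 (mod 89).
Result is 88 ≡ −1, so (35/89) = −1.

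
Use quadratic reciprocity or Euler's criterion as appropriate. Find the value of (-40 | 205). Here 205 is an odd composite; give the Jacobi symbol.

0

First reduce: -40 ≡ 165 (mod 205).
Reciprocity: 165 ≡ 1 and 205 ≡ 1 (mod 4), so (165/205) = +(205/165).
Reduce top mod 165: now compute (40/165).
Pull out 2^3: since 165 ≡ 5 (mod 8), (2/165) = -1, so (2/165)^3 = -1.
Reciprocity: 5 ≡ 1 and 165 ≡ 1 (mod 4), so (5/165) = +(165/5).
Reduce top mod 5: now compute (0/5).
Top reduces to 0: gcd > 1, so the symbol is 0.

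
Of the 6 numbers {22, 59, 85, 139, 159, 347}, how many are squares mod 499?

(22/499) = +1 → QR.
(59/499) = -1 → non-residue.
(85/499) = -1 → non-residue.
(139/499) = +1 → QR.
(159/499) = +1 → QR.
(347/499) = -1 → non-residue.
Total quadratic residues among the 6: 3.

3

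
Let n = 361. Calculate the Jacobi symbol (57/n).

0

Reciprocity: 57 ≡ 1 and 361 ≡ 1 (mod 4), so (57/361) = +(361/57).
Reduce top mod 57: now compute (19/57).
Reciprocity: 19 ≡ 3 and 57 ≡ 1 (mod 4), so (19/57) = +(57/19).
Reduce top mod 19: now compute (0/19).
Top reduces to 0: gcd > 1, so the symbol is 0.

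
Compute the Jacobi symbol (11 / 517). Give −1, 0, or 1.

Reciprocity: 11 ≡ 3 and 517 ≡ 1 (mod 4), so (11/517) = +(517/11).
Reduce top mod 11: now compute (0/11).
Top reduces to 0: gcd > 1, so the symbol is 0.

0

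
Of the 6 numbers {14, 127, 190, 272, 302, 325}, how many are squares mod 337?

3

(14/337) = +1 → QR.
(127/337) = -1 → non-residue.
(190/337) = +1 → QR.
(272/337) = -1 → non-residue.
(302/337) = -1 → non-residue.
(325/337) = +1 → QR.
Total quadratic residues among the 6: 3.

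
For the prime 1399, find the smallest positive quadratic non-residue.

3

(2/1399) = +1, so 2 is a residue.
(3/1399) = −1, so 3 is the smallest positive non-residue mod 1399.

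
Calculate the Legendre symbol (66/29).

Euler's criterion: (66/29) ≡ 8^14 (mod 29).
8^2 ≡ 6 (mod 29)
8^4 ≡ 7 (mod 29)
8^8 ≡ 20 (mod 29)
8^14 = 8^(8+4+2) ≡ 28 (mod 29).
Result is 28 ≡ −1, so (66/29) = −1.

-1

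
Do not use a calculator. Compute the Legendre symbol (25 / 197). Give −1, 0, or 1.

1

Euler's criterion: (25/197) ≡ 25^98 (mod 197).
25^2 ≡ 34 (mod 197)
25^4 ≡ 171 (mod 197)
25^8 ≡ 85 (mod 197)
25^16 ≡ 133 (mod 197)
25^32 ≡ 156 (mod 197)
25^64 ≡ 105 (mod 197)
25^98 = 25^(64+32+2) ≡ 1 (mod 197).
Result is 1, so (25/197) = 1.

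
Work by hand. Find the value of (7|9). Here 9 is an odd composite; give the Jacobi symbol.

Reciprocity: 7 ≡ 3 and 9 ≡ 1 (mod 4), so (7/9) = +(9/7).
Reduce top mod 7: now compute (2/7).
Pull out 2: since 7 ≡ 7 (mod 8), (2/7) = +1.
Reached (1/7) = 1. Collecting the sign flips along the way, the symbol is +1.

1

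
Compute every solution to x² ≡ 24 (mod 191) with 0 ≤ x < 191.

Since 191 ≡ 3 (mod 4), a square root of 24 is 24^((191+1)/4) = 24^48 mod 191.
Repeated squaring: 24^2≡3, 24^4≡9, 24^8≡81, 24^16≡67, 24^32≡96 (mod 191).
24^48 = 24^(32+16) ≡ 129 (mod 191).
Check: 129² = 16641 ≡ 24 (mod 191). The two roots are 62 and 129.

62, 129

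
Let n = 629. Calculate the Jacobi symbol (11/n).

-1

Reciprocity: 11 ≡ 3 and 629 ≡ 1 (mod 4), so (11/629) = +(629/11).
Reduce top mod 11: now compute (2/11).
Pull out 2: since 11 ≡ 3 (mod 8), (2/11) = -1.
Reached (1/11) = 1. Collecting the sign flips along the way, the symbol is -1.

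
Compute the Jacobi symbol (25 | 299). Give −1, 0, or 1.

Reciprocity: 25 ≡ 1 and 299 ≡ 3 (mod 4), so (25/299) = +(299/25).
Reduce top mod 25: now compute (24/25).
Pull out 2^3: since 25 ≡ 1 (mod 8), (2/25) = +1, so (2/25)^3 = +1.
Reciprocity: 3 ≡ 3 and 25 ≡ 1 (mod 4), so (3/25) = +(25/3).
Reduce top mod 3: now compute (1/3).
Reached (1/3) = 1. Collecting the sign flips along the way, the symbol is +1.

1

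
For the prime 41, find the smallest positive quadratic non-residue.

3

(2/41) = +1, so 2 is a residue.
(3/41) = −1, so 3 is the smallest positive non-residue mod 41.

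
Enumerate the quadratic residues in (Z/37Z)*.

1,3,4,7,9,10,11,12,16,21,25,26,27,28,30,33,34,36

Square k = 1,…,18 (k and 37−k give the same square):
1²=1, 2²=4, 3²=9, 4²=16, 5²=25, 6²=36, 7²≡12, 8²≡27, 9²≡7, 10²≡26, 11²≡10, 12²≡33, 13²≡21, 14²≡11, 15²≡3, 16²≡34, 17²≡30, 18²≡28 (mod 37).
So the quadratic residues mod 37 are {1, 3, 4, 7, 9, 10, 11, 12, 16, 21, 25, 26, 27, 28, 30, 33, 34, 36}.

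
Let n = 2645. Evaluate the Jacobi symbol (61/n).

1

Reciprocity: 61 ≡ 1 and 2645 ≡ 1 (mod 4), so (61/2645) = +(2645/61).
Reduce top mod 61: now compute (22/61).
Pull out 2: since 61 ≡ 5 (mod 8), (2/61) = -1.
Reciprocity: 11 ≡ 3 and 61 ≡ 1 (mod 4), so (11/61) = +(61/11).
Reduce top mod 11: now compute (6/11).
Pull out 2: since 11 ≡ 3 (mod 8), (2/11) = -1.
Reciprocity: 3 ≡ 3 and 11 ≡ 3 (mod 4), so (3/11) = −(11/3).
Reduce top mod 3: now compute (2/3).
Pull out 2: since 3 ≡ 3 (mod 8), (2/3) = -1.
Reached (1/3) = 1. Collecting the sign flips along the way, the symbol is +1.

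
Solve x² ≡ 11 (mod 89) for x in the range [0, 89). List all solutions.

10, 79

89 ≡ 1 (mod 4), so we find a root by search.
Trying successive values, 10² = 100 ≡ 11 (mod 89). The other root is 89 − 10 = 79.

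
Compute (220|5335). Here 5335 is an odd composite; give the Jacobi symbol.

0

Pull out 2^2: since 5335 ≡ 7 (mod 8), (2/5335) = +1, so (2/5335)^2 = +1.
Reciprocity: 55 ≡ 3 and 5335 ≡ 3 (mod 4), so (55/5335) = −(5335/55).
Reduce top mod 55: now compute (0/55).
Top reduces to 0: gcd > 1, so the symbol is 0.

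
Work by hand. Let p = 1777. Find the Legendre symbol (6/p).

Pull out 2: since 1777 ≡ 1 (mod 8), (2/1777) = +1.
Reciprocity: 3 ≡ 3 and 1777 ≡ 1 (mod 4), so (3/1777) = +(1777/3).
Reduce top mod 3: now compute (1/3).
Reached (1/3) = 1. Collecting the sign flips along the way, the symbol is +1.

1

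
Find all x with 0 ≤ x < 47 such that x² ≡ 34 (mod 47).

Since 47 ≡ 3 (mod 4), a square root of 34 is 34^((47+1)/4) = 34^12 mod 47.
Repeated squaring: 34^2≡28, 34^4≡32, 34^8≡37 (mod 47).
34^12 = 34^(8+4) ≡ 9 (mod 47).
Check: 9² = 81 ≡ 34 (mod 47). The two roots are 9 and 38.

9, 38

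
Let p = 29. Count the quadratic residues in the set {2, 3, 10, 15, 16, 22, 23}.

3

(2/29) = -1 → non-residue.
(3/29) = -1 → non-residue.
(10/29) = -1 → non-residue.
(15/29) = -1 → non-residue.
(16/29) = +1 → QR.
(22/29) = +1 → QR.
(23/29) = +1 → QR.
Total quadratic residues among the 7: 3.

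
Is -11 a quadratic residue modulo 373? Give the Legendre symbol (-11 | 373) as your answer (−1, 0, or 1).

-1

Euler's criterion: (-11/373) ≡ 362^186 (mod 373).
362^2 ≡ 121 (mod 373)
362^4 ≡ 94 (mod 373)
362^8 ≡ 257 (mod 373)
362^16 ≡ 28 (mod 373)
362^32 ≡ 38 (mod 373)
362^64 ≡ 325 (mod 373)
362^128 ≡ 66 (mod 373)
362^186 = 362^(128+32+16+8+2) ≡ 372 (mod 373).
Result is 372 ≡ −1, so (-11/373) = −1.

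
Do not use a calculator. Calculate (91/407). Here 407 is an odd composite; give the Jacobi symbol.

Reciprocity: 91 ≡ 3 and 407 ≡ 3 (mod 4), so (91/407) = −(407/91).
Reduce top mod 91: now compute (43/91).
Reciprocity: 43 ≡ 3 and 91 ≡ 3 (mod 4), so (43/91) = −(91/43).
Reduce top mod 43: now compute (5/43).
Reciprocity: 5 ≡ 1 and 43 ≡ 3 (mod 4), so (5/43) = +(43/5).
Reduce top mod 5: now compute (3/5).
Reciprocity: 3 ≡ 3 and 5 ≡ 1 (mod 4), so (3/5) = +(5/3).
Reduce top mod 3: now compute (2/3).
Pull out 2: since 3 ≡ 3 (mod 8), (2/3) = -1.
Reached (1/3) = 1. Collecting the sign flips along the way, the symbol is -1.

-1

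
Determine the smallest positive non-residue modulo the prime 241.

7

(2/241) = +1, so 2 is a residue.
(3/241) = +1, so 3 is a residue.
(4/241) = +1, so 4 is a residue.
(5/241) = +1, so 5 is a residue.
(6/241) = +1, so 6 is a residue.
(7/241) = −1, so 7 is the smallest positive non-residue mod 241.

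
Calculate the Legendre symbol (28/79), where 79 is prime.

Euler's criterion: (28/79) ≡ 28^39 (mod 79).
28^2 ≡ 73 (mod 79)
28^4 ≡ 36 (mod 79)
28^8 ≡ 32 (mod 79)
28^16 ≡ 76 (mod 79)
28^32 ≡ 9 (mod 79)
28^39 = 28^(32+4+2+1) ≡ 78 (mod 79).
Result is 78 ≡ −1, so (28/79) = −1.

-1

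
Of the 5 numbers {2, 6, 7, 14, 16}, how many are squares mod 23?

3

(2/23) = +1 → QR.
(6/23) = +1 → QR.
(7/23) = -1 → non-residue.
(14/23) = -1 → non-residue.
(16/23) = +1 → QR.
Total quadratic residues among the 5: 3.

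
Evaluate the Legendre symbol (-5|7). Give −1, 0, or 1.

1

First reduce: -5 ≡ 2 (mod 7).
Pull out 2: since 7 ≡ 7 (mod 8), (2/7) = +1.
Reached (1/7) = 1. Collecting the sign flips along the way, the symbol is +1.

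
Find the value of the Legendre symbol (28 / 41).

-1

Pull out 2^2: since 41 ≡ 1 (mod 8), (2/41) = +1, so (2/41)^2 = +1.
Reciprocity: 7 ≡ 3 and 41 ≡ 1 (mod 4), so (7/41) = +(41/7).
Reduce top mod 7: now compute (6/7).
Pull out 2: since 7 ≡ 7 (mod 8), (2/7) = +1.
Reciprocity: 3 ≡ 3 and 7 ≡ 3 (mod 4), so (3/7) = −(7/3).
Reduce top mod 3: now compute (1/3).
Reached (1/3) = 1. Collecting the sign flips along the way, the symbol is -1.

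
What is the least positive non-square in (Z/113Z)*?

3

(2/113) = +1, so 2 is a residue.
(3/113) = −1, so 3 is the smallest positive non-residue mod 113.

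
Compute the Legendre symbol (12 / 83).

Euler's criterion: (12/83) ≡ 12^41 (mod 83).
12^2 ≡ 61 (mod 83)
12^4 ≡ 69 (mod 83)
12^8 ≡ 30 (mod 83)
12^16 ≡ 70 (mod 83)
12^32 ≡ 3 (mod 83)
12^41 = 12^(32+8+1) ≡ 1 (mod 83).
Result is 1, so (12/83) = 1.

1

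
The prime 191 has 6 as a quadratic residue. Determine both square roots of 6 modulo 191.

31, 160

Since 191 ≡ 3 (mod 4), a square root of 6 is 6^((191+1)/4) = 6^48 mod 191.
Repeated squaring: 6^2≡36, 6^4≡150, 6^8≡153, 6^16≡107, 6^32≡180 (mod 191).
6^48 = 6^(32+16) ≡ 160 (mod 191).
Check: 160² = 25600 ≡ 6 (mod 191). The two roots are 31 and 160.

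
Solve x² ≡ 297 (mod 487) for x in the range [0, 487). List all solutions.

Since 487 ≡ 3 (mod 4), a square root of 297 is 297^((487+1)/4) = 297^122 mod 487.
Repeated squaring: 297^2≡62, 297^4≡435, 297^8≡269, 297^16≡285, 297^32≡383, 297^64≡102 (mod 487).
297^122 = 297^(64+32+16+8+2) ≡ 459 (mod 487).
Check: 459² = 210681 ≡ 297 (mod 487). The two roots are 28 and 459.

28, 459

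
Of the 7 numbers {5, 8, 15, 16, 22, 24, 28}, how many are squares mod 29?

5

(5/29) = +1 → QR.
(8/29) = -1 → non-residue.
(15/29) = -1 → non-residue.
(16/29) = +1 → QR.
(22/29) = +1 → QR.
(24/29) = +1 → QR.
(28/29) = +1 → QR.
Total quadratic residues among the 7: 5.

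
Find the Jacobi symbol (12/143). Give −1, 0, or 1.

Pull out 2^2: since 143 ≡ 7 (mod 8), (2/143) = +1, so (2/143)^2 = +1.
Reciprocity: 3 ≡ 3 and 143 ≡ 3 (mod 4), so (3/143) = −(143/3).
Reduce top mod 3: now compute (2/3).
Pull out 2: since 3 ≡ 3 (mod 8), (2/3) = -1.
Reached (1/3) = 1. Collecting the sign flips along the way, the symbol is +1.

1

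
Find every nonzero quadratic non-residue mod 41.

Square k = 1,…,20 (k and 41−k give the same square):
1²=1, 2²=4, 3²=9, 4²=16, 5²=25, 6²=36, 7²≡8, 8²≡23, 9²≡40, 10²≡18, 11²≡39, 12²≡21, 13²≡5, 14²≡32, 15²≡20, 16²≡10, 17²≡2, 18²≡37, 19²≡33, 20²≡31 (mod 41).
The residues are {1, 2, 4, 5, 8, 9, 10, 16, 18, 20, 21, 23, 25, 31, 32, 33, 36, 37, 39, 40}; the non-residues are the remaining 20 nonzero classes.

3,6,7,11,12,13,14,15,17,19,22,24,26,27,28,29,30,34,35,38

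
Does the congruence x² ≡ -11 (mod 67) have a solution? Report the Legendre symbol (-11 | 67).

First reduce: -11 ≡ 56 (mod 67).
Pull out 2^3: since 67 ≡ 3 (mod 8), (2/67) = -1, so (2/67)^3 = -1.
Reciprocity: 7 ≡ 3 and 67 ≡ 3 (mod 4), so (7/67) = −(67/7).
Reduce top mod 7: now compute (4/7).
Pull out 2^2: since 7 ≡ 7 (mod 8), (2/7) = +1, so (2/7)^2 = +1.
Reached (1/7) = 1. Collecting the sign flips along the way, the symbol is +1.

1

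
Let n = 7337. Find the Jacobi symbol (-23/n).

First reduce: -23 ≡ 7314 (mod 7337).
Pull out 2: since 7337 ≡ 1 (mod 8), (2/7337) = +1.
Reciprocity: 3657 ≡ 1 and 7337 ≡ 1 (mod 4), so (3657/7337) = +(7337/3657).
Reduce top mod 3657: now compute (23/3657).
Reciprocity: 23 ≡ 3 and 3657 ≡ 1 (mod 4), so (23/3657) = +(3657/23).
Reduce top mod 23: now compute (0/23).
Top reduces to 0: gcd > 1, so the symbol is 0.

0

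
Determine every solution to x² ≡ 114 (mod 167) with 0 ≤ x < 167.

Since 167 ≡ 3 (mod 4), a square root of 114 is 114^((167+1)/4) = 114^42 mod 167.
Repeated squaring: 114^2≡137, 114^4≡65, 114^8≡50, 114^16≡162, 114^32≡25 (mod 167).
114^42 = 114^(32+8+2) ≡ 75 (mod 167).
Check: 75² = 5625 ≡ 114 (mod 167). The two roots are 75 and 92.

75, 92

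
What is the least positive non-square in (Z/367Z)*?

(2/367) = +1, so 2 is a residue.
(3/367) = −1, so 3 is the smallest positive non-residue mod 367.

3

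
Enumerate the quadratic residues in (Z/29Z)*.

Square k = 1,…,14 (k and 29−k give the same square):
1²=1, 2²=4, 3²=9, 4²=16, 5²=25, 6²≡7, 7²≡20, 8²≡6, 9²≡23, 10²≡13, 11²≡5, 12²≡28, 13²≡24, 14²≡22 (mod 29).
So the quadratic residues mod 29 are {1, 4, 5, 6, 7, 9, 13, 16, 20, 22, 23, 24, 25, 28}.

1 4 5 6 7 9 13 16 20 22 23 24 25 28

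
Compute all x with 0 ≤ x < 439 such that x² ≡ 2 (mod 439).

Since 439 ≡ 3 (mod 4), a square root of 2 is 2^((439+1)/4) = 2^110 mod 439.
Repeated squaring: 2^2≡4, 2^4≡16, 2^8≡256, 2^16≡125, 2^32≡260, 2^64≡433 (mod 439).
2^110 = 2^(64+32+8+4+2) ≡ 418 (mod 439).
Check: 418² = 174724 ≡ 2 (mod 439). The two roots are 21 and 418.

21, 418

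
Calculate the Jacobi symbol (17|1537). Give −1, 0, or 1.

Reciprocity: 17 ≡ 1 and 1537 ≡ 1 (mod 4), so (17/1537) = +(1537/17).
Reduce top mod 17: now compute (7/17).
Reciprocity: 7 ≡ 3 and 17 ≡ 1 (mod 4), so (7/17) = +(17/7).
Reduce top mod 7: now compute (3/7).
Reciprocity: 3 ≡ 3 and 7 ≡ 3 (mod 4), so (3/7) = −(7/3).
Reduce top mod 3: now compute (1/3).
Reached (1/3) = 1. Collecting the sign flips along the way, the symbol is -1.

-1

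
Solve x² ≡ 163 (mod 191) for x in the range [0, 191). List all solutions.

78, 113

Since 191 ≡ 3 (mod 4), a square root of 163 is 163^((191+1)/4) = 163^48 mod 191.
Repeated squaring: 163^2≡20, 163^4≡18, 163^8≡133, 163^16≡117, 163^32≡128 (mod 191).
163^48 = 163^(32+16) ≡ 78 (mod 191).
Check: 78² = 6084 ≡ 163 (mod 191). The two roots are 78 and 113.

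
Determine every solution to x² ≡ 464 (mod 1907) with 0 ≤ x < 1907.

Since 1907 ≡ 3 (mod 4), a square root of 464 is 464^((1907+1)/4) = 464^477 mod 1907.
Repeated squaring: 464^2≡1712, 464^4≡1792, 464^8≡1783, 464^16≡120, 464^32≡1051, 464^64≡448, 464^128≡469, 464^256≡656 (mod 1907).
464^477 = 464^(256+128+64+16+8+4+1) ≡ 1731 (mod 1907).
Check: 1731² = 2996361 ≡ 464 (mod 1907). The two roots are 176 and 1731.

176, 1731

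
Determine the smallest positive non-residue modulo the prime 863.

(2/863) = +1, so 2 is a residue.
(3/863) = +1, so 3 is a residue.
(4/863) = +1, so 4 is a residue.
(5/863) = −1, so 5 is the smallest positive non-residue mod 863.

5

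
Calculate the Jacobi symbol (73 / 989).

Reciprocity: 73 ≡ 1 and 989 ≡ 1 (mod 4), so (73/989) = +(989/73).
Reduce top mod 73: now compute (40/73).
Pull out 2^3: since 73 ≡ 1 (mod 8), (2/73) = +1, so (2/73)^3 = +1.
Reciprocity: 5 ≡ 1 and 73 ≡ 1 (mod 4), so (5/73) = +(73/5).
Reduce top mod 5: now compute (3/5).
Reciprocity: 3 ≡ 3 and 5 ≡ 1 (mod 4), so (3/5) = +(5/3).
Reduce top mod 3: now compute (2/3).
Pull out 2: since 3 ≡ 3 (mod 8), (2/3) = -1.
Reached (1/3) = 1. Collecting the sign flips along the way, the symbol is -1.

-1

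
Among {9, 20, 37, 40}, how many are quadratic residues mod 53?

(9/53) = +1 → QR.
(20/53) = -1 → non-residue.
(37/53) = +1 → QR.
(40/53) = +1 → QR.
Total quadratic residues among the 4: 3.

3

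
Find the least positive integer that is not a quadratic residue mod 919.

3

(2/919) = +1, so 2 is a residue.
(3/919) = −1, so 3 is the smallest positive non-residue mod 919.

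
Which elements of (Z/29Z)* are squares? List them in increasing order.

1,4,5,6,7,9,13,16,20,22,23,24,25,28

Square k = 1,…,14 (k and 29−k give the same square):
1²=1, 2²=4, 3²=9, 4²=16, 5²=25, 6²≡7, 7²≡20, 8²≡6, 9²≡23, 10²≡13, 11²≡5, 12²≡28, 13²≡24, 14²≡22 (mod 29).
So the quadratic residues mod 29 are {1, 4, 5, 6, 7, 9, 13, 16, 20, 22, 23, 24, 25, 28}.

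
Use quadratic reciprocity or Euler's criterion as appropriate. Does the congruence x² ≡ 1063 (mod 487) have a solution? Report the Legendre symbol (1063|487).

Euler's criterion: (1063/487) ≡ 89^243 (mod 487).
89^2 ≡ 129 (mod 487)
89^4 ≡ 83 (mod 487)
89^8 ≡ 71 (mod 487)
89^16 ≡ 171 (mod 487)
89^32 ≡ 21 (mod 487)
89^64 ≡ 441 (mod 487)
89^128 ≡ 168 (mod 487)
89^243 = 89^(128+64+32+16+2+1) ≡ 1 (mod 487).
Result is 1, so (1063/487) = 1.

1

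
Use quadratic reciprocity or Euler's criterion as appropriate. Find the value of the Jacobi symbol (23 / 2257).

1

Reciprocity: 23 ≡ 3 and 2257 ≡ 1 (mod 4), so (23/2257) = +(2257/23).
Reduce top mod 23: now compute (3/23).
Reciprocity: 3 ≡ 3 and 23 ≡ 3 (mod 4), so (3/23) = −(23/3).
Reduce top mod 3: now compute (2/3).
Pull out 2: since 3 ≡ 3 (mod 8), (2/3) = -1.
Reached (1/3) = 1. Collecting the sign flips along the way, the symbol is +1.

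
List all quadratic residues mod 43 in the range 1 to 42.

Square k = 1,…,21 (k and 43−k give the same square):
1²=1, 2²=4, 3²=9, 4²=16, 5²=25, 6²=36, 7²≡6, 8²≡21, 9²≡38, 10²≡14, 11²≡35, 12²≡15, 13²≡40, 14²≡24, 15²≡10, 16²≡41, 17²≡31, 18²≡23, 19²≡17, 20²≡13, 21²≡11 (mod 43).
So the quadratic residues mod 43 are {1, 4, 6, 9, 10, 11, 13, 14, 15, 16, 17, 21, 23, 24, 25, 31, 35, 36, 38, 40, 41}.

1, 4, 6, 9, 10, 11, 13, 14, 15, 16, 17, 21, 23, 24, 25, 31, 35, 36, 38, 40, 41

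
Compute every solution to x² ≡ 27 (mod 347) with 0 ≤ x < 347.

Since 347 ≡ 3 (mod 4), a square root of 27 is 27^((347+1)/4) = 27^87 mod 347.
Repeated squaring: 27^2≡35, 27^4≡184, 27^8≡197, 27^16≡292, 27^32≡249, 27^64≡235 (mod 347).
27^87 = 27^(64+16+4+2+1) ≡ 285 (mod 347).
Check: 285² = 81225 ≡ 27 (mod 347). The two roots are 62 and 285.

62, 285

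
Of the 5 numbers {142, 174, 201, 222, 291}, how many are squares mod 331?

1

(142/331) = -1 → non-residue.
(174/331) = -1 → non-residue.
(201/331) = -1 → non-residue.
(222/331) = -1 → non-residue.
(291/331) = +1 → QR.
Total quadratic residues among the 5: 1.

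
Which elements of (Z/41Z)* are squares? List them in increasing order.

1 2 4 5 8 9 10 16 18 20 21 23 25 31 32 33 36 37 39 40

Square k = 1,…,20 (k and 41−k give the same square):
1²=1, 2²=4, 3²=9, 4²=16, 5²=25, 6²=36, 7²≡8, 8²≡23, 9²≡40, 10²≡18, 11²≡39, 12²≡21, 13²≡5, 14²≡32, 15²≡20, 16²≡10, 17²≡2, 18²≡37, 19²≡33, 20²≡31 (mod 41).
So the quadratic residues mod 41 are {1, 2, 4, 5, 8, 9, 10, 16, 18, 20, 21, 23, 25, 31, 32, 33, 36, 37, 39, 40}.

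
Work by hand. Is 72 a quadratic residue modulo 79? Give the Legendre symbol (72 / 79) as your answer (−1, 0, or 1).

Pull out 2^3: since 79 ≡ 7 (mod 8), (2/79) = +1, so (2/79)^3 = +1.
Reciprocity: 9 ≡ 1 and 79 ≡ 3 (mod 4), so (9/79) = +(79/9).
Reduce top mod 9: now compute (7/9).
Reciprocity: 7 ≡ 3 and 9 ≡ 1 (mod 4), so (7/9) = +(9/7).
Reduce top mod 7: now compute (2/7).
Pull out 2: since 7 ≡ 7 (mod 8), (2/7) = +1.
Reached (1/7) = 1. Collecting the sign flips along the way, the symbol is +1.

1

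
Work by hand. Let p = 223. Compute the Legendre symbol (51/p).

Reciprocity: 51 ≡ 3 and 223 ≡ 3 (mod 4), so (51/223) = −(223/51).
Reduce top mod 51: now compute (19/51).
Reciprocity: 19 ≡ 3 and 51 ≡ 3 (mod 4), so (19/51) = −(51/19).
Reduce top mod 19: now compute (13/19).
Reciprocity: 13 ≡ 1 and 19 ≡ 3 (mod 4), so (13/19) = +(19/13).
Reduce top mod 13: now compute (6/13).
Pull out 2: since 13 ≡ 5 (mod 8), (2/13) = -1.
Reciprocity: 3 ≡ 3 and 13 ≡ 1 (mod 4), so (3/13) = +(13/3).
Reduce top mod 3: now compute (1/3).
Reached (1/3) = 1. Collecting the sign flips along the way, the symbol is -1.

-1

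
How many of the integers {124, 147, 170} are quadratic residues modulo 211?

1

(124/211) = -1 → non-residue.
(147/211) = -1 → non-residue.
(170/211) = +1 → QR.
Total quadratic residues among the 3: 1.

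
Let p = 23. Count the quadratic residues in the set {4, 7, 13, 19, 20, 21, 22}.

2

(4/23) = +1 → QR.
(7/23) = -1 → non-residue.
(13/23) = +1 → QR.
(19/23) = -1 → non-residue.
(20/23) = -1 → non-residue.
(21/23) = -1 → non-residue.
(22/23) = -1 → non-residue.
Total quadratic residues among the 7: 2.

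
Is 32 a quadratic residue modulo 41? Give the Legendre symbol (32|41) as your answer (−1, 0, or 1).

1

Pull out 2^5: since 41 ≡ 1 (mod 8), (2/41) = +1, so (2/41)^5 = +1.
Reached (1/41) = 1. Collecting the sign flips along the way, the symbol is +1.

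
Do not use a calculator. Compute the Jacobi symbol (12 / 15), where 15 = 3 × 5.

Pull out 2^2: since 15 ≡ 7 (mod 8), (2/15) = +1, so (2/15)^2 = +1.
Reciprocity: 3 ≡ 3 and 15 ≡ 3 (mod 4), so (3/15) = −(15/3).
Reduce top mod 3: now compute (0/3).
Top reduces to 0: gcd > 1, so the symbol is 0.

0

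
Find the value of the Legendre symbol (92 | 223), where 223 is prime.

Euler's criterion: (92/223) ≡ 92^111 (mod 223).
92^2 ≡ 213 (mod 223)
92^4 ≡ 100 (mod 223)
92^8 ≡ 188 (mod 223)
92^16 ≡ 110 (mod 223)
92^32 ≡ 58 (mod 223)
92^64 ≡ 19 (mod 223)
92^111 = 92^(64+32+8+4+2+1) ≡ 222 (mod 223).
Result is 222 ≡ −1, so (92/223) = −1.

-1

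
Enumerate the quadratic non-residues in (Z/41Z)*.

3,6,7,11,12,13,14,15,17,19,22,24,26,27,28,29,30,34,35,38

Square k = 1,…,20 (k and 41−k give the same square):
1²=1, 2²=4, 3²=9, 4²=16, 5²=25, 6²=36, 7²≡8, 8²≡23, 9²≡40, 10²≡18, 11²≡39, 12²≡21, 13²≡5, 14²≡32, 15²≡20, 16²≡10, 17²≡2, 18²≡37, 19²≡33, 20²≡31 (mod 41).
The residues are {1, 2, 4, 5, 8, 9, 10, 16, 18, 20, 21, 23, 25, 31, 32, 33, 36, 37, 39, 40}; the non-residues are the remaining 20 nonzero classes.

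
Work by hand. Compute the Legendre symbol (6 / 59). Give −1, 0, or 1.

Pull out 2: since 59 ≡ 3 (mod 8), (2/59) = -1.
Reciprocity: 3 ≡ 3 and 59 ≡ 3 (mod 4), so (3/59) = −(59/3).
Reduce top mod 3: now compute (2/3).
Pull out 2: since 3 ≡ 3 (mod 8), (2/3) = -1.
Reached (1/3) = 1. Collecting the sign flips along the way, the symbol is -1.

-1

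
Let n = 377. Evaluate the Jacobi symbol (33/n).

Reciprocity: 33 ≡ 1 and 377 ≡ 1 (mod 4), so (33/377) = +(377/33).
Reduce top mod 33: now compute (14/33).
Pull out 2: since 33 ≡ 1 (mod 8), (2/33) = +1.
Reciprocity: 7 ≡ 3 and 33 ≡ 1 (mod 4), so (7/33) = +(33/7).
Reduce top mod 7: now compute (5/7).
Reciprocity: 5 ≡ 1 and 7 ≡ 3 (mod 4), so (5/7) = +(7/5).
Reduce top mod 5: now compute (2/5).
Pull out 2: since 5 ≡ 5 (mod 8), (2/5) = -1.
Reached (1/5) = 1. Collecting the sign flips along the way, the symbol is -1.

-1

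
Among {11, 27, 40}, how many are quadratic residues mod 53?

(11/53) = +1 → QR.
(27/53) = -1 → non-residue.
(40/53) = +1 → QR.
Total quadratic residues among the 3: 2.

2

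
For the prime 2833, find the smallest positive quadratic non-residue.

(2/2833) = +1, so 2 is a residue.
(3/2833) = +1, so 3 is a residue.
(4/2833) = +1, so 4 is a residue.
(5/2833) = −1, so 5 is the smallest positive non-residue mod 2833.

5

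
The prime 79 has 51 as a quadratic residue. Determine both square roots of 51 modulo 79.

Since 79 ≡ 3 (mod 4), a square root of 51 is 51^((79+1)/4) = 51^20 mod 79.
Repeated squaring: 51^2≡73, 51^4≡36, 51^8≡32, 51^16≡76 (mod 79).
51^20 = 51^(16+4) ≡ 50 (mod 79).
Check: 50² = 2500 ≡ 51 (mod 79). The two roots are 29 and 50.

29, 50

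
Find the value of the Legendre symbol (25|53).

1

Euler's criterion: (25/53) ≡ 25^26 (mod 53).
25^2 ≡ 42 (mod 53)
25^4 ≡ 15 (mod 53)
25^8 ≡ 13 (mod 53)
25^16 ≡ 10 (mod 53)
25^26 = 25^(16+8+2) ≡ 1 (mod 53).
Result is 1, so (25/53) = 1.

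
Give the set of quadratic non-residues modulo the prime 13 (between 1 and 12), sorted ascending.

2 5 6 7 8 11

Square k = 1,…,6 (k and 13−k give the same square):
1²=1, 2²=4, 3²=9, 4²≡3, 5²≡12, 6²≡10 (mod 13).
The residues are {1, 3, 4, 9, 10, 12}; the non-residues are the remaining 6 nonzero classes.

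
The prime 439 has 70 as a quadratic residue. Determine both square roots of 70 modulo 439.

52, 387

Since 439 ≡ 3 (mod 4), a square root of 70 is 70^((439+1)/4) = 70^110 mod 439.
Repeated squaring: 70^2≡71, 70^4≡212, 70^8≡166, 70^16≡338, 70^32≡104, 70^64≡280 (mod 439).
70^110 = 70^(64+32+8+4+2) ≡ 52 (mod 439).
Check: 52² = 2704 ≡ 70 (mod 439). The two roots are 52 and 387.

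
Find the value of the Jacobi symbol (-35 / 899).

First reduce: -35 ≡ 864 (mod 899).
Pull out 2^5: since 899 ≡ 3 (mod 8), (2/899) = -1, so (2/899)^5 = -1.
Reciprocity: 27 ≡ 3 and 899 ≡ 3 (mod 4), so (27/899) = −(899/27).
Reduce top mod 27: now compute (8/27).
Pull out 2^3: since 27 ≡ 3 (mod 8), (2/27) = -1, so (2/27)^3 = -1.
Reached (1/27) = 1. Collecting the sign flips along the way, the symbol is -1.

-1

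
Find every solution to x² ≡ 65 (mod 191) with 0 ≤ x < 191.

16, 175

Since 191 ≡ 3 (mod 4), a square root of 65 is 65^((191+1)/4) = 65^48 mod 191.
Repeated squaring: 65^2≡23, 65^4≡147, 65^8≡26, 65^16≡103, 65^32≡104 (mod 191).
65^48 = 65^(32+16) ≡ 16 (mod 191).
Check: 16² = 256 ≡ 65 (mod 191). The two roots are 16 and 175.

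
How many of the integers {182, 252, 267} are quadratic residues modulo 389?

2

(182/389) = -1 → non-residue.
(252/389) = +1 → QR.
(267/389) = +1 → QR.
Total quadratic residues among the 3: 2.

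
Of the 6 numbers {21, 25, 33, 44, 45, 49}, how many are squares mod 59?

(21/59) = +1 → QR.
(25/59) = +1 → QR.
(33/59) = -1 → non-residue.
(44/59) = -1 → non-residue.
(45/59) = +1 → QR.
(49/59) = +1 → QR.
Total quadratic residues among the 6: 4.

4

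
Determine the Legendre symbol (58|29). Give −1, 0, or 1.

0

First reduce: 58 ≡ 0 (mod 29).
Top reduces to 0: gcd > 1, so the symbol is 0.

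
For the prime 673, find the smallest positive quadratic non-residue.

5

(2/673) = +1, so 2 is a residue.
(3/673) = +1, so 3 is a residue.
(4/673) = +1, so 4 is a residue.
(5/673) = −1, so 5 is the smallest positive non-residue mod 673.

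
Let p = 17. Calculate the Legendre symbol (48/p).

-1

First reduce: 48 ≡ 14 (mod 17).
Pull out 2: since 17 ≡ 1 (mod 8), (2/17) = +1.
Reciprocity: 7 ≡ 3 and 17 ≡ 1 (mod 4), so (7/17) = +(17/7).
Reduce top mod 7: now compute (3/7).
Reciprocity: 3 ≡ 3 and 7 ≡ 3 (mod 4), so (3/7) = −(7/3).
Reduce top mod 3: now compute (1/3).
Reached (1/3) = 1. Collecting the sign flips along the way, the symbol is -1.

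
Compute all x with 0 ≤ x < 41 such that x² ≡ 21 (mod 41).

12, 29

41 ≡ 1 (mod 4), so we find a root by search.
Trying successive values, 12² = 144 ≡ 21 (mod 41). The other root is 41 − 12 = 29.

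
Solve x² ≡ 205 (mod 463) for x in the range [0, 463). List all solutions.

Since 463 ≡ 3 (mod 4), a square root of 205 is 205^((463+1)/4) = 205^116 mod 463.
Repeated squaring: 205^2≡355, 205^4≡89, 205^8≡50, 205^16≡185, 205^32≡426, 205^64≡443 (mod 463).
205^116 = 205^(64+32+16+4) ≡ 255 (mod 463).
Check: 255² = 65025 ≡ 205 (mod 463). The two roots are 208 and 255.

208, 255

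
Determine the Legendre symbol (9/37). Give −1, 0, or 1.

1

Euler's criterion: (9/37) ≡ 9^18 (mod 37).
9^2 ≡ 7 (mod 37)
9^4 ≡ 12 (mod 37)
9^8 ≡ 33 (mod 37)
9^16 ≡ 16 (mod 37)
9^18 = 9^(16+2) ≡ 1 (mod 37).
Result is 1, so (9/37) = 1.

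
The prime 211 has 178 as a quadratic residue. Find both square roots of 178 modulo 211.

Since 211 ≡ 3 (mod 4), a square root of 178 is 178^((211+1)/4) = 178^53 mod 211.
Repeated squaring: 178^2≡34, 178^4≡101, 178^8≡73, 178^16≡54, 178^32≡173 (mod 211).
178^53 = 178^(32+16+4+1) ≡ 173 (mod 211).
Check: 173² = 29929 ≡ 178 (mod 211). The two roots are 38 and 173.

38, 173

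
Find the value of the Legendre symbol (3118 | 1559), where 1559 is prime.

First reduce: 3118 ≡ 0 (mod 1559).
Top reduces to 0: gcd > 1, so the symbol is 0.

0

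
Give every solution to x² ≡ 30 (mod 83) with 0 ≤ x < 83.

14, 69

Since 83 ≡ 3 (mod 4), a square root of 30 is 30^((83+1)/4) = 30^21 mod 83.
Repeated squaring: 30^2≡70, 30^4≡3, 30^8≡9, 30^16≡81 (mod 83).
30^21 = 30^(16+4+1) ≡ 69 (mod 83).
Check: 69² = 4761 ≡ 30 (mod 83). The two roots are 14 and 69.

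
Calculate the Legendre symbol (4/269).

Euler's criterion: (4/269) ≡ 4^134 (mod 269).
4^2 ≡ 16 (mod 269)
4^4 ≡ 256 (mod 269)
4^8 ≡ 169 (mod 269)
4^16 ≡ 47 (mod 269)
4^32 ≡ 57 (mod 269)
4^64 ≡ 21 (mod 269)
4^128 ≡ 172 (mod 269)
4^134 = 4^(128+4+2) ≡ 1 (mod 269).
Result is 1, so (4/269) = 1.

1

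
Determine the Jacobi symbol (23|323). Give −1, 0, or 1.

Reciprocity: 23 ≡ 3 and 323 ≡ 3 (mod 4), so (23/323) = −(323/23).
Reduce top mod 23: now compute (1/23).
Reached (1/23) = 1. Collecting the sign flips along the way, the symbol is -1.

-1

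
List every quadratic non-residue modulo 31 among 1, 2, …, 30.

Square k = 1,…,15 (k and 31−k give the same square):
1²=1, 2²=4, 3²=9, 4²=16, 5²=25, 6²≡5, 7²≡18, 8²≡2, 9²≡19, 10²≡7, 11²≡28, 12²≡20, 13²≡14, 14²≡10, 15²≡8 (mod 31).
The residues are {1, 2, 4, 5, 7, 8, 9, 10, 14, 16, 18, 19, 20, 25, 28}; the non-residues are the remaining 15 nonzero classes.

3, 6, 11, 12, 13, 15, 17, 21, 22, 23, 24, 26, 27, 29, 30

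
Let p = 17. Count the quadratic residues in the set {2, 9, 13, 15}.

4

(2/17) = +1 → QR.
(9/17) = +1 → QR.
(13/17) = +1 → QR.
(15/17) = +1 → QR.
Total quadratic residues among the 4: 4.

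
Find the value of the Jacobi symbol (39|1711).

Reciprocity: 39 ≡ 3 and 1711 ≡ 3 (mod 4), so (39/1711) = −(1711/39).
Reduce top mod 39: now compute (34/39).
Pull out 2: since 39 ≡ 7 (mod 8), (2/39) = +1.
Reciprocity: 17 ≡ 1 and 39 ≡ 3 (mod 4), so (17/39) = +(39/17).
Reduce top mod 17: now compute (5/17).
Reciprocity: 5 ≡ 1 and 17 ≡ 1 (mod 4), so (5/17) = +(17/5).
Reduce top mod 5: now compute (2/5).
Pull out 2: since 5 ≡ 5 (mod 8), (2/5) = -1.
Reached (1/5) = 1. Collecting the sign flips along the way, the symbol is +1.

1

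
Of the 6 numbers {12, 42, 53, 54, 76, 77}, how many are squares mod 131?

3

(12/131) = +1 → QR.
(42/131) = -1 → non-residue.
(53/131) = +1 → QR.
(54/131) = -1 → non-residue.
(76/131) = -1 → non-residue.
(77/131) = +1 → QR.
Total quadratic residues among the 6: 3.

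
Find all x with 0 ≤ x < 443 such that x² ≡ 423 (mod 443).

167, 276

Since 443 ≡ 3 (mod 4), a square root of 423 is 423^((443+1)/4) = 423^111 mod 443.
Repeated squaring: 423^2≡400, 423^4≡77, 423^8≡170, 423^16≡105, 423^32≡393, 423^64≡285 (mod 443).
423^111 = 423^(64+32+8+4+2+1) ≡ 167 (mod 443).
Check: 167² = 27889 ≡ 423 (mod 443). The two roots are 167 and 276.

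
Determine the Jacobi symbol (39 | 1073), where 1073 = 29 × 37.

Reciprocity: 39 ≡ 3 and 1073 ≡ 1 (mod 4), so (39/1073) = +(1073/39).
Reduce top mod 39: now compute (20/39).
Pull out 2^2: since 39 ≡ 7 (mod 8), (2/39) = +1, so (2/39)^2 = +1.
Reciprocity: 5 ≡ 1 and 39 ≡ 3 (mod 4), so (5/39) = +(39/5).
Reduce top mod 5: now compute (4/5).
Pull out 2^2: since 5 ≡ 5 (mod 8), (2/5) = -1, so (2/5)^2 = +1.
Reached (1/5) = 1. Collecting the sign flips along the way, the symbol is +1.

1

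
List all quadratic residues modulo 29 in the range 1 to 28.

Square k = 1,…,14 (k and 29−k give the same square):
1²=1, 2²=4, 3²=9, 4²=16, 5²=25, 6²≡7, 7²≡20, 8²≡6, 9²≡23, 10²≡13, 11²≡5, 12²≡28, 13²≡24, 14²≡22 (mod 29).
So the quadratic residues mod 29 are {1, 4, 5, 6, 7, 9, 13, 16, 20, 22, 23, 24, 25, 28}.

1,4,5,6,7,9,13,16,20,22,23,24,25,28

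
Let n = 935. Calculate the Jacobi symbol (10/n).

0

Pull out 2: since 935 ≡ 7 (mod 8), (2/935) = +1.
Reciprocity: 5 ≡ 1 and 935 ≡ 3 (mod 4), so (5/935) = +(935/5).
Reduce top mod 5: now compute (0/5).
Top reduces to 0: gcd > 1, so the symbol is 0.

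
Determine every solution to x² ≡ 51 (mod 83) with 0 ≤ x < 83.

Since 83 ≡ 3 (mod 4), a square root of 51 is 51^((83+1)/4) = 51^21 mod 83.
Repeated squaring: 51^2≡28, 51^4≡37, 51^8≡41, 51^16≡21 (mod 83).
51^21 = 51^(16+4+1) ≡ 36 (mod 83).
Check: 36² = 1296 ≡ 51 (mod 83). The two roots are 36 and 47.

36, 47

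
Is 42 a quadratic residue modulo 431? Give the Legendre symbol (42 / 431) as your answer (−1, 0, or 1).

-1

Euler's criterion: (42/431) ≡ 42^215 (mod 431).
42^2 ≡ 40 (mod 431)
42^4 ≡ 307 (mod 431)
42^8 ≡ 291 (mod 431)
42^16 ≡ 205 (mod 431)
42^32 ≡ 218 (mod 431)
42^64 ≡ 114 (mod 431)
42^128 ≡ 66 (mod 431)
42^215 = 42^(128+64+16+4+2+1) ≡ 430 (mod 431).
Result is 430 ≡ −1, so (42/431) = −1.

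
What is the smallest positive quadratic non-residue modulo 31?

(2/31) = +1, so 2 is a residue.
(3/31) = −1, so 3 is the smallest positive non-residue mod 31.

3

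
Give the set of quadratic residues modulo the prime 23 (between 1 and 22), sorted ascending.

Square k = 1,…,11 (k and 23−k give the same square):
1²=1, 2²=4, 3²=9, 4²=16, 5²≡2, 6²≡13, 7²≡3, 8²≡18, 9²≡12, 10²≡8, 11²≡6 (mod 23).
So the quadratic residues mod 23 are {1, 2, 3, 4, 6, 8, 9, 12, 13, 16, 18}.

1, 2, 3, 4, 6, 8, 9, 12, 13, 16, 18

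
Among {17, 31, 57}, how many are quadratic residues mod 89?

(17/89) = +1 → QR.
(31/89) = -1 → non-residue.
(57/89) = +1 → QR.
Total quadratic residues among the 3: 2.

2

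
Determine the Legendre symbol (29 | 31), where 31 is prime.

Reciprocity: 29 ≡ 1 and 31 ≡ 3 (mod 4), so (29/31) = +(31/29).
Reduce top mod 29: now compute (2/29).
Pull out 2: since 29 ≡ 5 (mod 8), (2/29) = -1.
Reached (1/29) = 1. Collecting the sign flips along the way, the symbol is -1.

-1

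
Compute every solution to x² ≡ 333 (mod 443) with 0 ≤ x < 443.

Since 443 ≡ 3 (mod 4), a square root of 333 is 333^((443+1)/4) = 333^111 mod 443.
Repeated squaring: 333^2≡139, 333^4≡272, 333^8≡3, 333^16≡9, 333^32≡81, 333^64≡359 (mod 443).
333^111 = 333^(64+32+8+4+2+1) ≡ 307 (mod 443).
Check: 307² = 94249 ≡ 333 (mod 443). The two roots are 136 and 307.

136, 307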